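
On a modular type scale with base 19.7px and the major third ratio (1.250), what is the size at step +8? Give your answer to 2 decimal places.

A modular type scale is a geometric sequence: sizeₙ = base × rⁿ.
19.7 × 1.250⁸ = 19.7 × 5.96046 ≈ 117.42

117.42px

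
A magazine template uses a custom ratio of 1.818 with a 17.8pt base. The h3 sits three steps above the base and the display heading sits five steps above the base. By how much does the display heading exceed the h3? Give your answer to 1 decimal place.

246.5pt

Step 3: 17.8 × 1.818³ = 106.955pt
Step 5: 17.8 × 1.818⁵ = 353.500pt
Difference: 353.500 − 106.955 = 246.545pt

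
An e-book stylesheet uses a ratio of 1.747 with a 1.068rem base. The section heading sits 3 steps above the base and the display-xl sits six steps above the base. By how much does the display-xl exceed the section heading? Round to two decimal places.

24.67rem

Step 3: 1.068 × 1.747³ = 5.6944rem
Step 6: 1.068 × 1.747⁶ = 30.3619rem
Difference: 30.3619 − 5.6944 = 24.6675rem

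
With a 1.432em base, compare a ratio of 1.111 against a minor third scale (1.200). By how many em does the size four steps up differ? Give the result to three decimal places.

At 1.111: 1.432 × 1.111⁴ = 2.18172em
Minor third: 1.432 × 1.200⁴ = 2.96940em
Difference: 2.96940 − 2.18172 = 0.78768em

0.788em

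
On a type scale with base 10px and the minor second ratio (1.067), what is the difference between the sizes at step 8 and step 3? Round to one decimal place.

4.7px

Step 3: 10.0 × 1.067³ = 12.148px
Step 8: 10.0 × 1.067⁸ = 16.800px
Difference: 16.800 − 12.148 = 4.652px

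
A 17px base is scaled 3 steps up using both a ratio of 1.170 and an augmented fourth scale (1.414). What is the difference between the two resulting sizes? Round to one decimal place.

20.8px

At 1.170: 17.0 × 1.170³ = 27.227px
Augmented fourth: 17.0 × 1.414³ = 48.061px
Difference: 48.061 − 27.227 = 20.834px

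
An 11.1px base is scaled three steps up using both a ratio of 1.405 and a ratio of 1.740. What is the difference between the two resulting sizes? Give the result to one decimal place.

At 1.405: 11.1 × 1.405³ = 30.786px
At 1.740: 11.1 × 1.740³ = 58.475px
Difference: 58.475 − 30.786 = 27.689px

27.7px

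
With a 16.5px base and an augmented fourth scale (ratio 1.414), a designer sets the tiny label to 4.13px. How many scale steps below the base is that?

1.414ⁿ = 16.5 / 4.13 = 3.9952
n = ln(3.9952) / ln(1.414) = 1.3851 / 0.3464 ≈ 4.00

4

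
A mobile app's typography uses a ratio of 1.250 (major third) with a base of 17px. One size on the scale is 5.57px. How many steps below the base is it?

1.250ⁿ = 17 / 5.57 = 3.0521
n = ln(3.0521) / ln(1.250) = 1.1158 / 0.2231 ≈ 5.00

5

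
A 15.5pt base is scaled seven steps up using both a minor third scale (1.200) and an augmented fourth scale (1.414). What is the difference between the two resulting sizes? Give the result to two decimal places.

119.64pt

Minor third: 15.5 × 1.200⁷ = 55.5393pt
Augmented fourth: 15.5 × 1.414⁷ = 175.1772pt
Difference: 175.1772 − 55.5393 = 119.6379pt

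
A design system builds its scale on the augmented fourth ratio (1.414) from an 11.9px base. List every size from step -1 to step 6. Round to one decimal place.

Step -1: 11.9 ÷ 1.414 = 8.4
Step 0: 11.9px
Step 1: 11.9 × 1.414 = 16.8
Step 2: 11.9 × 1.414² = 23.8
Step 3: 11.9 × 1.414³ = 33.6
Step 4: 11.9 × 1.414⁴ = 47.6
Step 5: 11.9 × 1.414⁵ = 67.3
Step 6: 11.9 × 1.414⁶ = 95.1

8.4px, 11.9px, 16.8px, 23.8px, 33.6px, 47.6px, 67.3px, 95.1px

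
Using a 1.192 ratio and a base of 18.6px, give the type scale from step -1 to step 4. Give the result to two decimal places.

15.60px, 18.60px, 22.17px, 26.43px, 31.50px, 37.55px

Step -1: 18.6 ÷ 1.192 = 15.60
Step 0: 18.6px
Step 1: 18.6 × 1.192 = 22.17
Step 2: 18.6 × 1.192² = 26.43
Step 3: 18.6 × 1.192³ = 31.50
Step 4: 18.6 × 1.192⁴ = 37.55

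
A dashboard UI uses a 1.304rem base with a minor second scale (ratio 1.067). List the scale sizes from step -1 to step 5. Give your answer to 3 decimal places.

Step -1: 1.304 ÷ 1.067 = 1.222
Step 0: 1.304rem
Step 1: 1.304 × 1.067 = 1.391
Step 2: 1.304 × 1.067² = 1.485
Step 3: 1.304 × 1.067³ = 1.584
Step 4: 1.304 × 1.067⁴ = 1.690
Step 5: 1.304 × 1.067⁵ = 1.803

1.222rem, 1.304rem, 1.391rem, 1.485rem, 1.584rem, 1.690rem, 1.803rem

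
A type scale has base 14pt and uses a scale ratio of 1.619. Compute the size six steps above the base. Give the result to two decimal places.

A modular type scale is a geometric sequence: sizeₙ = base × rⁿ.
14.0 × 1.619⁶ = 14.0 × 18.00865 ≈ 252.12

252.12pt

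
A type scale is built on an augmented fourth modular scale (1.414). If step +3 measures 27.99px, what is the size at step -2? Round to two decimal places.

4.95px

27.99 ÷ 1.414⁵ = 27.99 ÷ 5.65258 ≈ 4.952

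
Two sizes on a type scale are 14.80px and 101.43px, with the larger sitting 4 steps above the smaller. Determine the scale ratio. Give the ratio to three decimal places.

1.618

r⁴ = 101.43 / 14.80, so r = (101.43/14.80)^(1/4).
r = 6.8534^(1/4) ≈ 1.6180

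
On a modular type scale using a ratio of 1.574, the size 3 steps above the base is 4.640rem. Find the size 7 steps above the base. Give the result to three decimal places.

4.640 × 1.574⁴ = 4.640 × 6.13789 ≈ 28.480

28.480rem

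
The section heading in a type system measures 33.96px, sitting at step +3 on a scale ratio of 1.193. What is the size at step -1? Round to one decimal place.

Moving from step +3 to step -1 is 4 steps down, so divide by r⁴.
33.96 ÷ 1.193⁴ = 33.96 ÷ 2.02564 ≈ 16.765

16.8px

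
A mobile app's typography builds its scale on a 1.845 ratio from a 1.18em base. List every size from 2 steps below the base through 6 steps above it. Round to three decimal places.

Step -2: 1.18 ÷ 1.845² = 0.347
Step -1: 1.18 ÷ 1.845 = 0.640
Step 0: 1.18em
Step 1: 1.18 × 1.845 = 2.177
Step 2: 1.18 × 1.845² = 4.017
Step 3: 1.18 × 1.845³ = 7.411
Step 4: 1.18 × 1.845⁴ = 13.673
Step 5: 1.18 × 1.845⁵ = 25.227
Step 6: 1.18 × 1.845⁶ = 46.544

0.347em, 0.640em, 1.180em, 2.177em, 4.017em, 7.411em, 13.673em, 25.227em, 46.544em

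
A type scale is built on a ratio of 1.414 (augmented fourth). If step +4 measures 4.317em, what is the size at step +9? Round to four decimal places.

4.317 × 1.414⁵ = 4.317 × 5.65258 ≈ 24.4022

24.4022em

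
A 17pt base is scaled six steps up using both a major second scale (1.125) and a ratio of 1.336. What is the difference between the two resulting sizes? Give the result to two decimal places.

Major second: 17.0 × 1.125⁶ = 34.4639pt
At 1.336: 17.0 × 1.336⁶ = 96.6691pt
Difference: 96.6691 − 34.4639 = 62.2052pt

62.21pt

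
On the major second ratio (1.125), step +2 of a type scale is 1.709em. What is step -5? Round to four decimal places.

1.709 ÷ 1.125⁷ = 1.709 ÷ 2.28070 ≈ 0.7493

0.7493em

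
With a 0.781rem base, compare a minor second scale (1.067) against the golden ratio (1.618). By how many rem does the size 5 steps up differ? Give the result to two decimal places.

Minor second: 0.781 × 1.067⁵ = 1.0801rem
Golden ratio: 0.781 × 1.618⁵ = 8.6605rem
Difference: 8.6605 − 1.0801 = 7.5804rem

7.58rem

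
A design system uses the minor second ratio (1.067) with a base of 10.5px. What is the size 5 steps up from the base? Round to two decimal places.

10.5 × 1.067⁵ = 10.5 × 1.38300 ≈ 14.52

14.52px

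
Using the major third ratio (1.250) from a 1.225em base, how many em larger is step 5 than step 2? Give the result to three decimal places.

1.824em

Step 2: 1.225 × 1.250² = 1.91406em
Step 5: 1.225 × 1.250⁵ = 3.73840em
Difference: 3.73840 − 1.91406 = 1.82434em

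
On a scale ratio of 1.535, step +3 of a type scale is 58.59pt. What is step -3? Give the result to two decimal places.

4.48pt

58.59 ÷ 1.535⁶ = 58.59 ÷ 13.08128 ≈ 4.479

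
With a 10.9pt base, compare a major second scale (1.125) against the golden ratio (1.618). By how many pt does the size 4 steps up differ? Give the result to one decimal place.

57.2pt

Major second: 10.9 × 1.125⁴ = 17.460pt
Golden ratio: 10.9 × 1.618⁴ = 74.703pt
Difference: 74.703 − 17.460 = 57.243pt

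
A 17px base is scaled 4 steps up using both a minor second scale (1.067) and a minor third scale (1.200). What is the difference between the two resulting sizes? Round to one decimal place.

Minor second: 17.0 × 1.067⁴ = 22.035px
Minor third: 17.0 × 1.200⁴ = 35.251px
Difference: 35.251 − 22.035 = 13.216px

13.2px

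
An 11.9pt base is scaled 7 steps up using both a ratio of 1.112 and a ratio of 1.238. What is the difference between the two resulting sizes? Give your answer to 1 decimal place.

28.0pt

At 1.112: 11.9 × 1.112⁷ = 25.020pt
At 1.238: 11.9 × 1.238⁷ = 53.039pt
Difference: 53.039 − 25.020 = 28.019pt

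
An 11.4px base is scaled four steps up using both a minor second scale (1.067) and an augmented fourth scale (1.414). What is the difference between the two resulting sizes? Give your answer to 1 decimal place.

Minor second: 11.4 × 1.067⁴ = 14.776px
Augmented fourth: 11.4 × 1.414⁴ = 45.572px
Difference: 45.572 − 14.776 = 30.796px

30.8px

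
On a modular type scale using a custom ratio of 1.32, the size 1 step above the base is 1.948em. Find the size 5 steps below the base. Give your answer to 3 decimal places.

1.948 ÷ 1.32⁶ = 1.948 ÷ 5.28985 ≈ 0.368

0.368em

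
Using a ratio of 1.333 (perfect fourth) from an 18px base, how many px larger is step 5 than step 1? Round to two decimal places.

51.76px

Step 1: 18.0 × 1.333 = 23.9940px
Step 5: 18.0 × 1.333⁵ = 75.7571px
Difference: 75.7571 − 23.9940 = 51.7631px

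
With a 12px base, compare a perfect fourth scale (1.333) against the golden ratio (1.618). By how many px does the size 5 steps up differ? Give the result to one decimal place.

Perfect fourth: 12.0 × 1.333⁵ = 50.505px
Golden ratio: 12.0 × 1.618⁵ = 133.068px
Difference: 133.068 − 50.505 = 82.563px

82.6px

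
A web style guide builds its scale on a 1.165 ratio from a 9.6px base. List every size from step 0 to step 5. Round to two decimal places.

9.60px, 11.18px, 13.03px, 15.18px, 17.68px, 20.60px

Step 0: 9.6px
Step 1: 9.6 × 1.165 = 11.18
Step 2: 9.6 × 1.165² = 13.03
Step 3: 9.6 × 1.165³ = 15.18
Step 4: 9.6 × 1.165⁴ = 17.68
Step 5: 9.6 × 1.165⁵ = 20.60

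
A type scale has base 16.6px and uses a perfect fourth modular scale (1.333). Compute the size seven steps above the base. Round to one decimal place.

124.1px

Each step on a modular scale multiplies by the ratio, so the size n steps from the base is base × ratioⁿ.
16.6 × 1.333⁷ = 16.6 × 7.47844 ≈ 124.14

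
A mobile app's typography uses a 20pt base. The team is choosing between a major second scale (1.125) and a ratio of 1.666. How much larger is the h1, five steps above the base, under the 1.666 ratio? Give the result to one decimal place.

220.6pt

Major second: 20.0 × 1.125⁵ = 36.041pt
At 1.666: 20.0 × 1.666⁵ = 256.688pt
Difference: 256.688 − 36.041 = 220.647pt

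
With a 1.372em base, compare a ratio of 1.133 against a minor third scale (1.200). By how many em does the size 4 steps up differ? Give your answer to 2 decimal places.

0.58em

At 1.133: 1.372 × 1.133⁴ = 2.2609em
Minor third: 1.372 × 1.200⁴ = 2.8450em
Difference: 2.8450 − 2.2609 = 0.5841em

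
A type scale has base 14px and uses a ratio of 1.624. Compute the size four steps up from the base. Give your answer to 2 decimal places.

A modular type scale is a geometric sequence: sizeₙ = base × rⁿ.
14.0 × 1.624⁴ = 14.0 × 6.95575 ≈ 97.38

97.38px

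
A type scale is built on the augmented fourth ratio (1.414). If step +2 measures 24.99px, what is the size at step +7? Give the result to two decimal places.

24.99 × 1.414⁵ = 24.99 × 5.65258 ≈ 141.258

141.26px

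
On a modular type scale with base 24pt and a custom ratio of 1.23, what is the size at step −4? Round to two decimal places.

10.49pt

24.0 ÷ 1.23⁴ = 24.0 ÷ 2.28887 ≈ 10.49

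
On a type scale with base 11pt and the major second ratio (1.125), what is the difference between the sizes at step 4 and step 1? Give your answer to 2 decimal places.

5.24pt

Step 1: 11.0 × 1.125 = 12.3750pt
Step 4: 11.0 × 1.125⁴ = 17.6199pt
Difference: 17.6199 − 12.3750 = 5.2449pt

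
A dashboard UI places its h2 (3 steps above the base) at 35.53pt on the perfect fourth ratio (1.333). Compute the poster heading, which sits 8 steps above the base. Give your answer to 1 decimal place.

Moving from step +3 to step +8 is 5 steps up, so multiply by r⁵.
35.53 × 1.333⁵ = 35.53 × 4.20873 ≈ 149.536

149.5pt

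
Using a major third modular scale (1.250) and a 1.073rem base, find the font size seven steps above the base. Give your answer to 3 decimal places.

1.073 × 1.250⁷ = 1.073 × 4.76837 ≈ 5.116

5.116rem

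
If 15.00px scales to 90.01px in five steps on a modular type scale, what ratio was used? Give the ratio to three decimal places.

r⁵ = 90.01 / 15.00, so r = (90.01/15.00)^(1/5).
r = 6.0007^(1/5) ≈ 1.4310

1.431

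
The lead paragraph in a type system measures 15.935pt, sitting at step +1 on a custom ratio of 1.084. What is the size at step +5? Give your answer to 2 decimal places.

22.00pt

The gap is 5 − (1) = 4 steps, so the factor is 1.084^4.
15.935 × 1.084⁴ = 15.935 × 1.38076 ≈ 22.002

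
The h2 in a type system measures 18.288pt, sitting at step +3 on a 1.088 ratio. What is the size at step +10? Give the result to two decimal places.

33.00pt

The gap is 10 − (3) = 7 steps, so the factor is 1.088^7.
18.288 × 1.088⁷ = 18.288 × 1.80469 ≈ 33.004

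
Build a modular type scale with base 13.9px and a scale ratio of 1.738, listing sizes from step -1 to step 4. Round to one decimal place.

Step -1: 13.9 ÷ 1.738 = 8.0
Step 0: 13.9px
Step 1: 13.9 × 1.738 = 24.2
Step 2: 13.9 × 1.738² = 42.0
Step 3: 13.9 × 1.738³ = 73.0
Step 4: 13.9 × 1.738⁴ = 126.8

8.0px, 13.9px, 24.2px, 42.0px, 73.0px, 126.8px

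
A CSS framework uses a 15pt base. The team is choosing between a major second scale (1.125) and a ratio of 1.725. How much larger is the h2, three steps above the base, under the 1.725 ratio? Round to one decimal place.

Major second: 15.0 × 1.125³ = 21.357pt
At 1.725: 15.0 × 1.725³ = 76.994pt
Difference: 76.994 − 21.357 = 55.637pt

55.6pt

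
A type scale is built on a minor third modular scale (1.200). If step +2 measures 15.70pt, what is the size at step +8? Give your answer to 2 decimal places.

15.70 × 1.200⁶ = 15.70 × 2.98598 ≈ 46.880

46.88pt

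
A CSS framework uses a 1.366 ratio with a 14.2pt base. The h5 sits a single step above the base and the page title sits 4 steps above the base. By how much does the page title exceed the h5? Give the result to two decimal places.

Step 1: 14.2 × 1.366 = 19.3972pt
Step 4: 14.2 × 1.366⁴ = 49.4414pt
Difference: 49.4414 − 19.3972 = 30.0442pt

30.04pt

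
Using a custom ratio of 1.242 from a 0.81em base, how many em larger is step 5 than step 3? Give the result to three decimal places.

Step 3: 0.81 × 1.242³ = 1.55185em
Step 5: 0.81 × 1.242⁵ = 2.39383em
Difference: 2.39383 − 1.55185 = 0.84198em

0.842em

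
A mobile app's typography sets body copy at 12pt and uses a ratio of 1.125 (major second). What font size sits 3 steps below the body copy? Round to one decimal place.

8.4pt

Every step multiplies by the scale ratio.
12.0 ÷ 1.125³ = 12.0 ÷ 1.42383 ≈ 8.43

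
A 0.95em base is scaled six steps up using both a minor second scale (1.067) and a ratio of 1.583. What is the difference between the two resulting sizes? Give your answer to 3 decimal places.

Minor second: 0.95 × 1.067⁶ = 1.40188em
At 1.583: 0.95 × 1.583⁶ = 14.94890em
Difference: 14.94890 − 1.40188 = 13.54702em

13.547em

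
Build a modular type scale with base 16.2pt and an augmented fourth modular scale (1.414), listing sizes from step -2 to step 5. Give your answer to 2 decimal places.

8.10pt, 11.46pt, 16.20pt, 22.91pt, 32.39pt, 45.80pt, 64.76pt, 91.57pt

Step -2: 16.2 ÷ 1.414² = 8.10
Step -1: 16.2 ÷ 1.414 = 11.46
Step 0: 16.2pt
Step 1: 16.2 × 1.414 = 22.91
Step 2: 16.2 × 1.414² = 32.39
Step 3: 16.2 × 1.414³ = 45.80
Step 4: 16.2 × 1.414⁴ = 64.76
Step 5: 16.2 × 1.414⁵ = 91.57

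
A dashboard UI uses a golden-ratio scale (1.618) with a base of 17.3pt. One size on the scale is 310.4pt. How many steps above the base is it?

6

1.618ⁿ = 310.4 / 17.3 = 17.9422
n = ln(17.9422) / ln(1.618) = 2.8872 / 0.4812 ≈ 6.00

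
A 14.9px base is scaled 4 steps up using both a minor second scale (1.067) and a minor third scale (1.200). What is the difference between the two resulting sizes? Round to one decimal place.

11.6px

Minor second: 14.9 × 1.067⁴ = 19.313px
Minor third: 14.9 × 1.200⁴ = 30.897px
Difference: 30.897 − 19.313 = 11.584px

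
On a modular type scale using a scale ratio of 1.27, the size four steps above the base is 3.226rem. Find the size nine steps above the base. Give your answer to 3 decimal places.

3.226 × 1.27⁵ = 3.226 × 3.30384 ≈ 10.658

10.658rem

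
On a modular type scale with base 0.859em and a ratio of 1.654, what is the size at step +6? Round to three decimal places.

Every step multiplies by the scale ratio.
0.859 × 1.654⁶ = 0.859 × 20.47449 ≈ 17.588

17.588em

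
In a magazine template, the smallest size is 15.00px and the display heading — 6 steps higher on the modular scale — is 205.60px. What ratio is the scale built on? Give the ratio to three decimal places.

r⁶ = 205.60 / 15.00, so r = (205.60/15.00)^(1/6).
r = 13.7067^(1/6) ≈ 1.5470

1.547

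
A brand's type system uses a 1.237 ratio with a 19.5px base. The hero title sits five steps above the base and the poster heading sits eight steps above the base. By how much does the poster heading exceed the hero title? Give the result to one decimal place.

Step 5: 19.5 × 1.237⁵ = 56.478px
Step 8: 19.5 × 1.237⁸ = 106.904px
Difference: 106.904 − 56.478 = 50.426px

50.4px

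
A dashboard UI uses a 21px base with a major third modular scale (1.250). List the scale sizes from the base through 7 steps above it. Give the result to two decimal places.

Step 0: 21px
Step 1: 21.0 × 1.250 = 26.25
Step 2: 21.0 × 1.250² = 32.81
Step 3: 21.0 × 1.250³ = 41.02
Step 4: 21.0 × 1.250⁴ = 51.27
Step 5: 21.0 × 1.250⁵ = 64.09
Step 6: 21.0 × 1.250⁶ = 80.11
Step 7: 21.0 × 1.250⁷ = 100.14

21.00px, 26.25px, 32.81px, 41.02px, 51.27px, 64.09px, 80.11px, 100.14px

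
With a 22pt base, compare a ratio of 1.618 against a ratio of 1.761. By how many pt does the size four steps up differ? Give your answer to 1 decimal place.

At 1.618: 22.0 × 1.618⁴ = 150.778pt
At 1.761: 22.0 × 1.761⁴ = 211.573pt
Difference: 211.573 − 150.778 = 60.795pt

60.8pt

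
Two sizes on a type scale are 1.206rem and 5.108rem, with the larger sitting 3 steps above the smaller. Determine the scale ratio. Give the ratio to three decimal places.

The ratio satisfies 1.206 × r³ = 5.108, so r = (5.108 / 1.206)^(1/3).
r = 4.2355^(1/3) ≈ 1.6180

1.618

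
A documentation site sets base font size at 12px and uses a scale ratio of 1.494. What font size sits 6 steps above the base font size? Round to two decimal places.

Every step multiplies by the scale ratio.
12.0 × 1.494⁶ = 12.0 × 11.11997 ≈ 133.44

133.44px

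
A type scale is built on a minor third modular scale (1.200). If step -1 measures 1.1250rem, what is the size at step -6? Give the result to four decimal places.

1.1250 ÷ 1.200⁵ = 1.1250 ÷ 2.48832 ≈ 0.4521

0.4521rem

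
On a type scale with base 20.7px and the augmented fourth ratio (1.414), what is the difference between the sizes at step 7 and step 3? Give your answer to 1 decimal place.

175.4px

Step 3: 20.7 × 1.414³ = 58.522px
Step 7: 20.7 × 1.414⁷ = 233.946px
Difference: 233.946 − 58.522 = 175.424px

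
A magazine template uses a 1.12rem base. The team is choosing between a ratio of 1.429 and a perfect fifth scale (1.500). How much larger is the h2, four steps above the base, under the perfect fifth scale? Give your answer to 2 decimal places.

1.00rem

At 1.429: 1.12 × 1.429⁴ = 4.6703rem
Perfect fifth: 1.12 × 1.500⁴ = 5.6700rem
Difference: 5.6700 − 4.6703 = 0.9997rem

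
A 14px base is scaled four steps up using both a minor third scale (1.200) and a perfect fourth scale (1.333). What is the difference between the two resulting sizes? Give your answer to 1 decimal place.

Minor third: 14.0 × 1.200⁴ = 29.030px
Perfect fourth: 14.0 × 1.333⁴ = 44.203px
Difference: 44.203 − 29.030 = 15.173px

15.2px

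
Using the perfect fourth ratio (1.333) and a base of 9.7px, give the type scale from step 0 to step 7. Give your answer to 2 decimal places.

9.70px, 12.93px, 17.24px, 22.98px, 30.63px, 40.82px, 54.42px, 72.54px

Step 0: 9.7px
Step 1: 9.7 × 1.333 = 12.93
Step 2: 9.7 × 1.333² = 17.24
Step 3: 9.7 × 1.333³ = 22.98
Step 4: 9.7 × 1.333⁴ = 30.63
Step 5: 9.7 × 1.333⁵ = 40.82
Step 6: 9.7 × 1.333⁶ = 54.42
Step 7: 9.7 × 1.333⁷ = 72.54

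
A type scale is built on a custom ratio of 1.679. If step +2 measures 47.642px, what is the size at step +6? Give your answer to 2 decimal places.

The gap is 6 − (2) = 4 steps, so the factor is 1.679^4.
47.642 × 1.679⁴ = 47.642 × 7.94699 ≈ 378.611

378.61px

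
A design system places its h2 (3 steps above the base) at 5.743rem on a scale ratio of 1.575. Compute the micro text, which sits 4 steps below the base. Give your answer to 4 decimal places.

5.743 ÷ 1.575⁷ = 5.743 ÷ 24.04163 ≈ 0.2389

0.2389rem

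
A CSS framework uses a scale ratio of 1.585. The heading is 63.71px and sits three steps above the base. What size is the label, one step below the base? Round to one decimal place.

10.1px

63.71 ÷ 1.585⁴ = 63.71 ÷ 6.31127 ≈ 10.095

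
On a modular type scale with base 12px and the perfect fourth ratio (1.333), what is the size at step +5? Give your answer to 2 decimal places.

A modular type scale is a geometric sequence: sizeₙ = base × rⁿ.
12.0 × 1.333⁵ = 12.0 × 4.20873 ≈ 50.50

50.50px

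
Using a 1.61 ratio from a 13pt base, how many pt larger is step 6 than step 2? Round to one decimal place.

Step 2: 13.0 × 1.61² = 33.697pt
Step 6: 13.0 × 1.61⁶ = 226.412pt
Difference: 226.412 − 33.697 = 192.715pt

192.7pt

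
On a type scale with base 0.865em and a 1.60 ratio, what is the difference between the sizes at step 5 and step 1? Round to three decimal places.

Step 1: 0.865 × 1.60 = 1.38400em
Step 5: 0.865 × 1.60⁵ = 9.07018em
Difference: 9.07018 − 1.38400 = 7.68618em

7.686em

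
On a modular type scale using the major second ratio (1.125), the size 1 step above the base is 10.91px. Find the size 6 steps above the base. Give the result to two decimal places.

19.66px

The gap is 6 − (1) = 5 steps, so the factor is 1.125^5.
10.91 × 1.125⁵ = 10.91 × 1.80203 ≈ 19.660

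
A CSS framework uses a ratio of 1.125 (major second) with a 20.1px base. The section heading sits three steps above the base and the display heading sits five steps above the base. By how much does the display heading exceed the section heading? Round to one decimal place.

7.6px

Step 3: 20.1 × 1.125³ = 28.619px
Step 5: 20.1 × 1.125⁵ = 36.221px
Difference: 36.221 − 28.619 = 7.602px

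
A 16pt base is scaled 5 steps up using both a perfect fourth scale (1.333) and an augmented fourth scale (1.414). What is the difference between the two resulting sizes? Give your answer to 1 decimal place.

Perfect fourth: 16.0 × 1.333⁵ = 67.340pt
Augmented fourth: 16.0 × 1.414⁵ = 90.441pt
Difference: 90.441 − 67.340 = 23.101pt

23.1pt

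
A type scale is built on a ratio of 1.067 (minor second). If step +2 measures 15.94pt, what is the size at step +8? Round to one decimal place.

Moving from step +2 to step +8 is 6 steps up, so multiply by r⁶.
15.94 × 1.067⁶ = 15.94 × 1.47566 ≈ 23.522

23.5pt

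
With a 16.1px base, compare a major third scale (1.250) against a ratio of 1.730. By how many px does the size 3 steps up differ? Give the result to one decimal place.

Major third: 16.1 × 1.250³ = 31.445px
At 1.730: 16.1 × 1.730³ = 83.361px
Difference: 83.361 − 31.445 = 51.916px

51.9px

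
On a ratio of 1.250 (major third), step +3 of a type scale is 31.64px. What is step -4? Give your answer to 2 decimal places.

6.64px

The gap is -4 − (3) = -7 steps, so the factor is 1.250^-7.
31.64 ÷ 1.250⁷ = 31.64 ÷ 4.76837 ≈ 6.635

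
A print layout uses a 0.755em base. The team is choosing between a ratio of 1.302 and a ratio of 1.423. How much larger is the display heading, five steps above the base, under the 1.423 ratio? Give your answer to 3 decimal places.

At 1.302: 0.755 × 1.302⁵ = 2.82489em
At 1.423: 0.755 × 1.423⁵ = 4.40526em
Difference: 4.40526 − 2.82489 = 1.58037em

1.580em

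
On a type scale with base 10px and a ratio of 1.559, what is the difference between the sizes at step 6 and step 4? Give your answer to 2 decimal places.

84.50px

Step 4: 10.0 × 1.559⁴ = 59.0724px
Step 6: 10.0 × 1.559⁶ = 143.5743px
Difference: 143.5743 − 59.0724 = 84.5019px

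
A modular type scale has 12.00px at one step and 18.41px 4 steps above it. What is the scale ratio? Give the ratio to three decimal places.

The ratio satisfies 12.00 × r⁴ = 18.41, so r = (18.41 / 12.00)^(1/4).
r = 1.5342^(1/4) ≈ 1.1129

1.113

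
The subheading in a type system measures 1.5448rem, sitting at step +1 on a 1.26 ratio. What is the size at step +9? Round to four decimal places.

9.8138rem

1.5448 × 1.26⁸ = 1.5448 × 6.35279 ≈ 9.8138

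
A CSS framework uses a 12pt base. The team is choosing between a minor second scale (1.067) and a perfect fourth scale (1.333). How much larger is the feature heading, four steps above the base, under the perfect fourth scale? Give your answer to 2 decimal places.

22.33pt

Minor second: 12.0 × 1.067⁴ = 15.5539pt
Perfect fourth: 12.0 × 1.333⁴ = 37.8880pt
Difference: 37.8880 − 15.5539 = 22.3341pt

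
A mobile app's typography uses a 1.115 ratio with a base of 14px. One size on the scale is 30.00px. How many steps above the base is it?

1.115ⁿ = 30.00 / 14 = 2.1429
n = ln(2.1429) / ln(1.115) = 0.7621 / 0.1089 ≈ 7.00

7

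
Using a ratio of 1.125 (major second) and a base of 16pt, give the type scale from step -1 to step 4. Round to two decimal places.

Step -1: 16.0 ÷ 1.125 = 14.22
Step 0: 16pt
Step 1: 16.0 × 1.125 = 18.00
Step 2: 16.0 × 1.125² = 20.25
Step 3: 16.0 × 1.125³ = 22.78
Step 4: 16.0 × 1.125⁴ = 25.63

14.22pt, 16.00pt, 18.00pt, 20.25pt, 22.78pt, 25.63pt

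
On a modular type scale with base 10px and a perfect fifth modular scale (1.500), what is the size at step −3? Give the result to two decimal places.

2.96px

10.0 ÷ 1.500³ = 10.0 ÷ 3.37500 ≈ 2.96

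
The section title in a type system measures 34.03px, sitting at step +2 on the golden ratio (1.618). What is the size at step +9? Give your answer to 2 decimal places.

34.03 × 1.618⁷ = 34.03 × 29.03017 ≈ 987.897

987.90px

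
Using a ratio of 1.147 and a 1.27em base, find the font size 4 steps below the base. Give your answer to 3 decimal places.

0.734em

1.27 ÷ 1.147⁴ = 1.27 ÷ 1.73083 ≈ 0.734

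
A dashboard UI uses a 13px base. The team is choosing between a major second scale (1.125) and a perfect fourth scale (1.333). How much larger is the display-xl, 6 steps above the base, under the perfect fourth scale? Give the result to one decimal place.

46.6px

Major second: 13.0 × 1.125⁶ = 26.355px
Perfect fourth: 13.0 × 1.333⁶ = 72.933px
Difference: 72.933 − 26.355 = 46.578px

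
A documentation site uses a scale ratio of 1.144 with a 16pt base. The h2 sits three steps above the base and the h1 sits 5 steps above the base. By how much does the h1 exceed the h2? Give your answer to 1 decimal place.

Step 3: 16.0 × 1.144³ = 23.955pt
Step 5: 16.0 × 1.144⁵ = 31.351pt
Difference: 31.351 − 23.955 = 7.396pt

7.4pt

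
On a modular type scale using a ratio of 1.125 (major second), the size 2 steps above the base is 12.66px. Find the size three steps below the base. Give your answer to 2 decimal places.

The gap is -3 − (2) = -5 steps, so the factor is 1.125^-5.
12.66 ÷ 1.125⁵ = 12.66 ÷ 1.80203 ≈ 7.025

7.03px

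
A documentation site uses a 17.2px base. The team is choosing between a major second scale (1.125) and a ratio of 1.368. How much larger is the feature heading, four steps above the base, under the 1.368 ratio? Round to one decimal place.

32.7px

Major second: 17.2 × 1.125⁴ = 27.551px
At 1.368: 17.2 × 1.368⁴ = 60.238px
Difference: 60.238 − 27.551 = 32.687px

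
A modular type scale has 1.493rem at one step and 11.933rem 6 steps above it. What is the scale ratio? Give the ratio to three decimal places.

The ratio satisfies 1.493 × r⁶ = 11.933, so r = (11.933 / 1.493)^(1/6).
r = 7.9926^(1/6) ≈ 1.4140

1.414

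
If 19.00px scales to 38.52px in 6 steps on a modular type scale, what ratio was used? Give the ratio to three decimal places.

r⁶ = 38.52 / 19.00, so r = (38.52/19.00)^(1/6).
r = 2.0274^(1/6) ≈ 1.1250

1.125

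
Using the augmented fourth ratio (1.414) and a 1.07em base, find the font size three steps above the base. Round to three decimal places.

3.025em

Every step multiplies by the scale ratio.
1.07 × 1.414³ = 1.07 × 2.82715 ≈ 3.025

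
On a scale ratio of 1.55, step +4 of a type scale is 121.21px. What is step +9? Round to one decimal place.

The gap is 9 − (4) = 5 steps, so the factor is 1.55^5.
121.21 × 1.55⁵ = 121.21 × 8.94661 ≈ 1084.419

1084.4px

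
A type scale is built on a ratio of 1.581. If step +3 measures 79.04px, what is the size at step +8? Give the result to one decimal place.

The gap is 8 − (3) = 5 steps, so the factor is 1.581^5.
79.04 × 1.581⁵ = 79.04 × 9.87778 ≈ 780.740

780.7px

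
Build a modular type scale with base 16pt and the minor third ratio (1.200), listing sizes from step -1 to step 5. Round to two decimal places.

13.33pt, 16.00pt, 19.20pt, 23.04pt, 27.65pt, 33.18pt, 39.81pt

Step -1: 16.0 ÷ 1.200 = 13.33
Step 0: 16pt
Step 1: 16.0 × 1.200 = 19.20
Step 2: 16.0 × 1.200² = 23.04
Step 3: 16.0 × 1.200³ = 27.65
Step 4: 16.0 × 1.200⁴ = 33.18
Step 5: 16.0 × 1.200⁵ = 39.81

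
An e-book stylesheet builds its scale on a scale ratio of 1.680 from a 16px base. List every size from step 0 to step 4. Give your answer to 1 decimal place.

Step 0: 16px
Step 1: 16.0 × 1.680 = 26.9
Step 2: 16.0 × 1.680² = 45.2
Step 3: 16.0 × 1.680³ = 75.9
Step 4: 16.0 × 1.680⁴ = 127.5

16.0px, 26.9px, 45.2px, 75.9px, 127.5px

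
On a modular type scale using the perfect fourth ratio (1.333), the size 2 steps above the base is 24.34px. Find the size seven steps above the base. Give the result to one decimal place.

Moving from step +2 to step +7 is 5 steps up, so multiply by r⁵.
24.34 × 1.333⁵ = 24.34 × 4.20873 ≈ 102.440

102.4px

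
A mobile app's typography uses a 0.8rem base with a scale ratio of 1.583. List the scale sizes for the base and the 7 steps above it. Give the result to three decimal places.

Step 0: 0.8rem
Step 1: 0.8 × 1.583 = 1.266
Step 2: 0.8 × 1.583² = 2.005
Step 3: 0.8 × 1.583³ = 3.173
Step 4: 0.8 × 1.583⁴ = 5.024
Step 5: 0.8 × 1.583⁵ = 7.952
Step 6: 0.8 × 1.583⁶ = 12.589
Step 7: 0.8 × 1.583⁷ = 19.928

0.800rem, 1.266rem, 2.005rem, 3.173rem, 5.024rem, 7.952rem, 12.589rem, 19.928rem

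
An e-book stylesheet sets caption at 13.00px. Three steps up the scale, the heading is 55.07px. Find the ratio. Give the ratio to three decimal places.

1.618

r³ = 55.07 / 13.00, so r = (55.07/13.00)^(1/3).
r = 4.2362^(1/3) ≈ 1.6180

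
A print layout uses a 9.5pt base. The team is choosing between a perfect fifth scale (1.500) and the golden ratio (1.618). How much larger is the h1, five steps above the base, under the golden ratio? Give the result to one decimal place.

33.2pt

Perfect fifth: 9.5 × 1.500⁵ = 72.141pt
Golden ratio: 9.5 × 1.618⁵ = 105.346pt
Difference: 105.346 − 72.141 = 33.205pt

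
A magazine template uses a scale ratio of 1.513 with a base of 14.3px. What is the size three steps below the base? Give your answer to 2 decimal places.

14.3 ÷ 1.513³ = 14.3 ÷ 3.46351 ≈ 4.13

4.13px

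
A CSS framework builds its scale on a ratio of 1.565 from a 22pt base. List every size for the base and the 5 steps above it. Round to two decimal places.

Step 0: 22pt
Step 1: 22.0 × 1.565 = 34.43
Step 2: 22.0 × 1.565² = 53.88
Step 3: 22.0 × 1.565³ = 84.33
Step 4: 22.0 × 1.565⁴ = 131.97
Step 5: 22.0 × 1.565⁵ = 206.54

22.00pt, 34.43pt, 53.88pt, 84.33pt, 131.97pt, 206.54pt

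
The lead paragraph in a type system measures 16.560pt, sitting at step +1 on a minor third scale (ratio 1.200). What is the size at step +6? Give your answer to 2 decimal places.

41.21pt

16.560 × 1.200⁵ = 16.560 × 2.48832 ≈ 41.207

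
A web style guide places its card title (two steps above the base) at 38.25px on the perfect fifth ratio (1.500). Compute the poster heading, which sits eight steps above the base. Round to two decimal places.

Moving from step +2 to step +8 is 6 steps up, so multiply by r⁶.
38.25 × 1.500⁶ = 38.25 × 11.39062 ≈ 435.691

435.69px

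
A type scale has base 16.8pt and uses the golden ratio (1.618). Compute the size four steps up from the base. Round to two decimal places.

Each step on a modular scale multiplies by the ratio, so the size n steps from the base is base × ratioⁿ.
16.8 × 1.618⁴ = 16.8 × 6.85353 ≈ 115.14

115.14pt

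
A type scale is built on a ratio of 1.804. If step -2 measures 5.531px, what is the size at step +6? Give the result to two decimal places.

5.531 × 1.804⁸ = 5.531 × 112.17402 ≈ 620.434

620.43px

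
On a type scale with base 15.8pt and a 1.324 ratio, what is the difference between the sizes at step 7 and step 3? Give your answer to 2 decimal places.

76.02pt

Step 3: 15.8 × 1.324³ = 36.6709pt
Step 7: 15.8 × 1.324⁷ = 112.6868pt
Difference: 112.6868 − 36.6709 = 76.0159pt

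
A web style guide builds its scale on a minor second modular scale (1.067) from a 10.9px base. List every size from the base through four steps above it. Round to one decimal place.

Step 0: 10.9px
Step 1: 10.9 × 1.067 = 11.6
Step 2: 10.9 × 1.067² = 12.4
Step 3: 10.9 × 1.067³ = 13.2
Step 4: 10.9 × 1.067⁴ = 14.1

10.9px, 11.6px, 12.4px, 13.2px, 14.1px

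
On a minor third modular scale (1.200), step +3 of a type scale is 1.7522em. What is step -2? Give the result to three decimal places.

0.704em

1.7522 ÷ 1.200⁵ = 1.7522 ÷ 2.48832 ≈ 0.704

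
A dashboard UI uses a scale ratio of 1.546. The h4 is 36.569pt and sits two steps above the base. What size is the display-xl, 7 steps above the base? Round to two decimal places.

Moving from step +2 to step +7 is 5 steps up, so multiply by r⁵.
36.569 × 1.546⁵ = 36.569 × 8.83176 ≈ 322.969

322.97pt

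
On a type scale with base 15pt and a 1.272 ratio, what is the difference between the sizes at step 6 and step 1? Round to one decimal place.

44.5pt

Step 1: 15.0 × 1.272 = 19.080pt
Step 6: 15.0 × 1.272⁶ = 63.535pt
Difference: 63.535 − 19.080 = 44.455pt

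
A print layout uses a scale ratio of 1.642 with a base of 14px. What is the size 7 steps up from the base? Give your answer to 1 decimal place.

Each step on a modular scale multiplies by the ratio, so the size n steps from the base is base × ratioⁿ.
14.0 × 1.642⁷ = 14.0 × 32.18193 ≈ 450.55

450.5px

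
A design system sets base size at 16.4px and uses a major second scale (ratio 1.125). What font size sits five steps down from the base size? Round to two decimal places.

A modular type scale is a geometric sequence: sizeₙ = base × rⁿ.
16.4 ÷ 1.125⁵ = 16.4 ÷ 1.80203 ≈ 9.10

9.10px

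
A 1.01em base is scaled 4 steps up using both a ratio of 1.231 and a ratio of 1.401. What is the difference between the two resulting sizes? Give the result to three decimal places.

At 1.231: 1.01 × 1.231⁴ = 2.31928em
At 1.401: 1.01 × 1.401⁴ = 3.89111em
Difference: 3.89111 − 2.31928 = 1.57183em

1.572em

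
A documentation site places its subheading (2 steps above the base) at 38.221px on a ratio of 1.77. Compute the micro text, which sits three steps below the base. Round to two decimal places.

The gap is -3 − (2) = -5 steps, so the factor is 1.77^-5.
38.221 ÷ 1.77⁵ = 38.221 ÷ 17.37266 ≈ 2.200

2.20px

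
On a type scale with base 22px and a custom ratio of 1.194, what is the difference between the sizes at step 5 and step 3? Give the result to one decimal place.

Step 3: 22.0 × 1.194³ = 37.449px
Step 5: 22.0 × 1.194⁵ = 53.388px
Difference: 53.388 − 37.449 = 15.939px

15.9px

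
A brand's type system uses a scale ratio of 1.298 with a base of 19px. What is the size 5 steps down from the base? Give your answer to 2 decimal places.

5.16px

Each step on a modular scale multiplies by the ratio, so the size n steps from the base is base × ratioⁿ.
19.0 ÷ 1.298⁵ = 19.0 ÷ 3.68446 ≈ 5.16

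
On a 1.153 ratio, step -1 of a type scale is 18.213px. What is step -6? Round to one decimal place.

8.9px

Moving from step -1 to step -6 is 5 steps down, so divide by r⁵.
18.213 ÷ 1.153⁵ = 18.213 ÷ 2.03773 ≈ 8.938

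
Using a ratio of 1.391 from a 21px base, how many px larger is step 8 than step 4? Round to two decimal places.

215.71px

Step 4: 21.0 × 1.391⁴ = 78.6191px
Step 8: 21.0 × 1.391⁸ = 294.3312px
Difference: 294.3312 − 78.6191 = 215.7121px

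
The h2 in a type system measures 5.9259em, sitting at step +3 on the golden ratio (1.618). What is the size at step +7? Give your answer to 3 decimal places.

40.613em

5.9259 × 1.618⁴ = 5.9259 × 6.85353 ≈ 40.613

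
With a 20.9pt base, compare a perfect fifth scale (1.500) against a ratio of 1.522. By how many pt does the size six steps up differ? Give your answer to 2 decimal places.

21.73pt

Perfect fifth: 20.9 × 1.500⁶ = 238.0641pt
At 1.522: 20.9 × 1.522⁶ = 259.7970pt
Difference: 259.7970 − 238.0641 = 21.7329pt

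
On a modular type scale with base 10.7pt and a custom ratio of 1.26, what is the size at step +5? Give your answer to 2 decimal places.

Every step multiplies by the scale ratio.
10.7 × 1.26⁵ = 10.7 × 3.17580 ≈ 33.98

33.98pt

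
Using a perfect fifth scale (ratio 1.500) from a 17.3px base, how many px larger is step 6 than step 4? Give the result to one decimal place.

109.5px

Step 4: 17.3 × 1.500⁴ = 87.581px
Step 6: 17.3 × 1.500⁶ = 197.058px
Difference: 197.058 − 87.581 = 109.477px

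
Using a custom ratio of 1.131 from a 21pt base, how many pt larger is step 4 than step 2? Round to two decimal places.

7.50pt

Step 2: 21.0 × 1.131² = 26.8624pt
Step 4: 21.0 × 1.131⁴ = 34.3613pt
Difference: 34.3613 − 26.8624 = 7.4989pt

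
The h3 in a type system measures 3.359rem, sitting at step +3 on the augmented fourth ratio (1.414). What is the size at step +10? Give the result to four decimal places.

3.359 × 1.414⁷ = 3.359 × 11.30175 ≈ 37.9626

37.9626rem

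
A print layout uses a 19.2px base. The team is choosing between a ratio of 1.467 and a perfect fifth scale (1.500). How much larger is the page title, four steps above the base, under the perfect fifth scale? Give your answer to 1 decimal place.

At 1.467: 19.2 × 1.467⁴ = 88.925px
Perfect fifth: 19.2 × 1.500⁴ = 97.200px
Difference: 97.200 − 88.925 = 8.275px

8.3px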